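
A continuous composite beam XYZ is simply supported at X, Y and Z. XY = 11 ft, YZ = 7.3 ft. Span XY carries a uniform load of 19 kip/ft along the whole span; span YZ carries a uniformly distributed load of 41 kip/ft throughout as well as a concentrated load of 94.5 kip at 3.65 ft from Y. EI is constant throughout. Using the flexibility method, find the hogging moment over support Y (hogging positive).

M_Y = 333.3 kip·ft

Insert a hinge at Y; M_Y is the redundant, and each span becomes simply supported.
Discontinuity in slope at Y on the released structure — sum the simple-span end rotations:
  span XY: UDL 19: wL³/(24EI) = 1054/EI
  span YZ: UDL 41: wL³/(24EI) = 664.6/EI
  span YZ: point load 94.5 at a = 3.65: Pab(L + b)/(6LEI) = 314.7/EI
  relative rotation θ_0 = (1054 + 979.3)/EI = 2033/EI
A unit hogging moment at Y produces rotation L₁/(3EI) + L₂/(3EI) = 6.1/EI.
Slope continuity at Y: θ_0 = M_Y·6.1/EI, so M_Y = 2033/6.1 = 333.3 kip·ft (hogging).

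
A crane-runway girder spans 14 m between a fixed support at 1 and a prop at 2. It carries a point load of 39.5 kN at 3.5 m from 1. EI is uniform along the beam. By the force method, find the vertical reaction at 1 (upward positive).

R_1 = 36.11 kN

Take the reaction at 2 as the redundant and release it; the primary structure is a cantilever fixed at 1.
Deflection at 2 on the released cantilever, summing each load's contribution:
  point load 39.5 at a = 3.5: Pa²(3L − a)/(6EI) = 3105/EI
Tip deflection under a unit load at 2: L³/(3EI) = 914.7/EI.
Compatibility at 2: δ_0 − R_2·δ_{22} = 0, so R_2 = 3105/914.7 = 3.395 kN.
Vertical equilibrium: R_1 = ΣP − R_2 = 39.5 − 3.395 = 36.11 kN.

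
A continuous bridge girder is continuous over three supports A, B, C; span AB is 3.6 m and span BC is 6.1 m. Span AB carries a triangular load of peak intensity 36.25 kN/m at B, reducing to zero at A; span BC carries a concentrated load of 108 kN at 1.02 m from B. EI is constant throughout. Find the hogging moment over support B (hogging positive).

M_B = 64.49 kN·m

Insert a hinge at B; M_B is the redundant, and each span becomes simply supported.
Discontinuity in slope at B on the released structure — sum the simple-span end rotations:
  span AB: triangular load, peak 36.25: w₀L³/(45EI) = 37.58/EI
  span BC: point load 108 at a = 1.02: Pab(L + b)/(6LEI) = 170.9/EI
  relative rotation θ_0 = (37.58 + 170.9)/EI = 208.5/EI
A unit hogging moment at B produces rotation L₁/(3EI) + L₂/(3EI) = 3.233/EI.
Compatibility: M_B·(L₁+L₂)/(3EI) = θ_0, giving M_B = 64.49 kN·m (hogging).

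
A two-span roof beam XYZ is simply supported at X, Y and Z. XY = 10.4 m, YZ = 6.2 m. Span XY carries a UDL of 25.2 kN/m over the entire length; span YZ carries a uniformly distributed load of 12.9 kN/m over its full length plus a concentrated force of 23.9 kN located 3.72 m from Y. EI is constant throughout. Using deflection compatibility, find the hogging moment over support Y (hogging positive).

M_Y = 245.9 kN·m

Release continuity at Y by inserting a hinge; the redundant is the internal moment M_Y. The primary structure is two simply-supported spans XY and YZ.
End slopes at the hinge Y, treating each span as simply supported:
  span XY: UDL 25.2: wL³/(24EI) = 1181/EI
  span YZ: UDL 12.9: wL³/(24EI) = 128.1/EI
  span YZ: point load 23.9 at a = 3.72: Pab(L + b)/(6LEI) = 51.45/EI
  relative rotation θ_0 = (1181 + 179.5)/EI = 1361/EI
A unit hogging moment at Y produces rotation L₁/(3EI) + L₂/(3EI) = 5.533/EI.
Compatibility: M_Y·(L₁+L₂)/(3EI) = θ_0, giving M_Y = 245.9 kN·m (hogging).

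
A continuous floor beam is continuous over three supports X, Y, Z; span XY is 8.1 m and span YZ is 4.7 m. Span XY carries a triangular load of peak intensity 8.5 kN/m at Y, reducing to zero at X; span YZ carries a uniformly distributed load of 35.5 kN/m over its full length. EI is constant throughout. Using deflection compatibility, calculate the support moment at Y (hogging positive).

Take M_Y as the redundant. Released structure: two simple spans XY and YZ with a hinge at Y.
Discontinuity in slope at Y on the released structure — sum the simple-span end rotations:
  span XY: triangular load, peak 8.5: w₀L³/(45EI) = 100.4/EI
  span YZ: UDL 35.5: wL³/(24EI) = 153.6/EI
  relative rotation θ_0 = (100.4 + 153.6)/EI = 254/EI
A unit hogging moment at Y produces rotation L₁/(3EI) + L₂/(3EI) = 4.267/EI.
Compatibility: M_Y·(L₁+L₂)/(3EI) = θ_0, giving M_Y = 59.52 kN·m (hogging).

M_Y = 59.52 kN·m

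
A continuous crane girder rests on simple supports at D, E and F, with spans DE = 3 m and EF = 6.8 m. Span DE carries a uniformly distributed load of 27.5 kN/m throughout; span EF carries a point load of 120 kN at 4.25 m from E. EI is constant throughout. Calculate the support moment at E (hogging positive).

Release continuity at E by inserting a hinge; the redundant is the internal moment M_E. The primary structure is two simply-supported spans DE and EF.
Rotations at E on the released spans (each span's end-slope, ×1/EI):
  span DE: UDL 27.5: wL³/(24EI) = 30.94/EI
  span EF: point load 120 at a = 4.25: Pab(L + b)/(6LEI) = 298/EI
  relative rotation θ_0 = (30.94 + 298)/EI = 329/EI
A unit hogging moment at E produces rotation L₁/(3EI) + L₂/(3EI) = 3.267/EI.
Slope continuity at E: θ_0 = M_E·3.267/EI, so M_E = 329/3.267 = 100.7 kN·m (hogging).

M_E = 100.7 kN·m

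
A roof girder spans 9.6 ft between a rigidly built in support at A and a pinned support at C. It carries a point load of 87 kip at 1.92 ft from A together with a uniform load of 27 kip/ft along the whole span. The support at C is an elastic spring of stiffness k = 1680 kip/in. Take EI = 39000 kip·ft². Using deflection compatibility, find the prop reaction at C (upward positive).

Take the reaction at C as the redundant and release it; the primary structure is a cantilever fixed at A.
Downward deflection at the released point C due to the loads:
  point load 87 at a = 1.92: Pa²(3L − a)/(6EI) = 1437/EI
  UDL 27: wL⁴/(8EI) = 28665/EI
  δ_0 = 30102/EI
Tip deflection under a unit load at C: L³/(3EI) = 294.9/EI.
With EI = 39000 kip·ft²: δ_0 = 0.77185 ft and δ_{CC} = 0.007562 ft/kip.
Compatibility — the spring shortens by R_C/k under the reaction it provides: δ_0 − R_C·δ_{CC} = R_C/k. With 1/k = 1/(1680×12) ft/kip = 0.00005 ft/kip, R_C = δ_0 / (δ_{CC} + 1/k) = 0.77185 / (0.007562 + 0.00005) = 101.4 kip.

R_C = 101.4 kip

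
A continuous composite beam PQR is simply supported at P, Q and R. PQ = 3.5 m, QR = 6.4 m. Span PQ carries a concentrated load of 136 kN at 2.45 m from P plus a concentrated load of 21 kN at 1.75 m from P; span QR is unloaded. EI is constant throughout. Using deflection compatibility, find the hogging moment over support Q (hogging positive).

M_Q = 34.91 kN·m

Insert a hinge at Q; M_Q is the redundant, and each span becomes simply supported.
Discontinuity in slope at Q on the released structure — sum the simple-span end rotations:
  span PQ: point load 136 at a = 2.45: Pab(L + a)/(6LEI) = 99.13/EI
  span PQ: point load 21 at a = 1.75: Pab(L + a)/(6LEI) = 16.08/EI
  relative rotation θ_0 = (115.2 + 0)/EI = 115.2/EI
A unit hogging moment at Q produces rotation L₁/(3EI) + L₂/(3EI) = 3.3/EI.
Slope continuity at Q: θ_0 = M_Q·3.3/EI, so M_Q = 115.2/3.3 = 34.91 kN·m (hogging).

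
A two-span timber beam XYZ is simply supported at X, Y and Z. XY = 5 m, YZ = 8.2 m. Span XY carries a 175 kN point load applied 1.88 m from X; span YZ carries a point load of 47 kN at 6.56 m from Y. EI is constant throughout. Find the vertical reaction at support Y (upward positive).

R_Y = 99.82 kN

Release continuity at Y by inserting a hinge; the redundant is the internal moment M_Y. The primary structure is two simply-supported spans XY and YZ.
Discontinuity in slope at Y on the released structure — sum the simple-span end rotations:
  span XY: point load 175 at a = 1.88: Pab(L + a)/(6LEI) = 235.4/EI
  span YZ: point load 47 at a = 6.56: Pab(L + b)/(6LEI) = 101.1/EI
  relative rotation θ_0 = (235.4 + 101.1)/EI = 336.5/EI
A unit hogging moment at Y produces rotation L₁/(3EI) + L₂/(3EI) = 4.4/EI.
Compatibility: M_Y·(L₁+L₂)/(3EI) = θ_0, giving M_Y = 76.49 kN·m (hogging).
Span XY, ΣM about X with M_Y applied at Y: R_Y^{XY}·5 = 329 + 76.49, so R_Y^{XY} = 81.1 kN and R_X = 175 − 81.1 = 93.9 kN.
Span YZ, ΣM about Z: R_Y^{YZ}·8.2 = 77.08 + 76.49, so R_Y^{YZ} = 18.73 kN and R_Z = 47 − 18.73 = 28.27 kN.
R_Y = 81.1 + 18.73 = 99.82 kN.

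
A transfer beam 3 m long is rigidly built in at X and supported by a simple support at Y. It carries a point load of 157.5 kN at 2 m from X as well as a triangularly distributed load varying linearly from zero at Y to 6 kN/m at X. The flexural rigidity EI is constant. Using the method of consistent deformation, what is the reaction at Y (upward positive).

Take the reaction at Y as the redundant and release it; the primary structure is a cantilever fixed at X.
Deflection at Y on the released cantilever, summing each load's contribution:
  point load 157.5 at a = 2: Pa²(3L − a)/(6EI) = 735/EI
  triangular load, peak 6 at the fixed end: w₀L⁴/(30EI) = 16.2/EI
  δ_0 = 751.2/EI
Tip deflection under a unit load at Y: L³/(3EI) = 9/EI.
The prop prevents deflection at Y: R_Y = δ_0/δ_{YY} = 751.2/9 = 83.47 kN.

R_Y = 83.47 kN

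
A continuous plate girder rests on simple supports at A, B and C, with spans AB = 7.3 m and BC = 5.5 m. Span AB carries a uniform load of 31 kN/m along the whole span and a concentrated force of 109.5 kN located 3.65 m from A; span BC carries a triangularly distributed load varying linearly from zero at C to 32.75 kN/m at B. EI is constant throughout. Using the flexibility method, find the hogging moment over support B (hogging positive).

M_B = 231.6 kN·m

Release continuity at B by inserting a hinge; the redundant is the internal moment M_B. The primary structure is two simply-supported spans AB and BC.
Discontinuity in slope at B on the released structure — sum the simple-span end rotations:
  span AB: UDL 31: wL³/(24EI) = 502.5/EI
  span AB: point load 109.5 at a = 3.65: Pab(L + a)/(6LEI) = 364.7/EI
  span BC: triangular load, peak 32.75: w₀L³/(45EI) = 121.1/EI
  relative rotation θ_0 = (867.2 + 121.1)/EI = 988.3/EI
A unit hogging moment at B produces rotation L₁/(3EI) + L₂/(3EI) = 4.267/EI.
Compatibility: M_B·(L₁+L₂)/(3EI) = θ_0, giving M_B = 231.6 kN·m (hogging).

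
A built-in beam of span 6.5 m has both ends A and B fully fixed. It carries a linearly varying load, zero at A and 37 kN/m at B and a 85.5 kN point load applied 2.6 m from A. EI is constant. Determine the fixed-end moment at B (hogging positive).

Take the two fixed-end moments M_A, M_B as redundants; the released structure is the simple span AB.
On the primary (simply-supported) span, the end slopes from the loading are:
  at A: triangular load, peak 37: 7w₀L³/(360EI) = 197.6/EI
  at B: triangular load, peak 37: w₀L³/(45EI) = 225.8/EI
  at A: point load 85.5 at a = 2.6: Pab(L + b)/(6LEI) = 231.2/EI
  at B: point load 85.5 at a = 2.6: Pab(L + a)/(6LEI) = 202.3/EI
  θ_A0 = 428.8/EI,  θ_B0 = 428.1/EI
Flexibility coefficients: a unit moment at one end gives L/(3EI) there and L/(6EI) at the far end, so f₁₁ = f₂₂ = 2.167/EI and f₁₂ = f₂₁ = 1.083/EI.
Compatibility — zero rotation at each built-in end:
  2.167 M_A + 1.083 M_B = 428.8
  1.083 M_A + 2.167 M_B = 428.1
Solving the pair gives M_A = 132.1 kN·m and M_B = 131.5 kN·m (hogging).

M_B = 131.5 kN·m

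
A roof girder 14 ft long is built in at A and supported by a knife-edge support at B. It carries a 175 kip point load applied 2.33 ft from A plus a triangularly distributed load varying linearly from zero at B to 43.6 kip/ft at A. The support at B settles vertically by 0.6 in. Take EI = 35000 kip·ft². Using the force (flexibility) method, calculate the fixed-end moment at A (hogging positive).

Take the reaction at B as the redundant and release it; the primary structure is a cantilever fixed at A.
Free-end deflection of the primary structure under the applied loading (downward +):
  point load 175 at a = 2.33: Pa²(3L − a)/(6EI) = 6281/EI
  triangular load, peak 43.6 at the fixed end: w₀L⁴/(30EI) = 55831/EI
  δ_0 = 62113/EI
Flexibility coefficient — unit upward force at B: δ_{BB} = L³/(3EI) = 914.7/EI.
With EI = 35000 kip·ft²: δ_0 = 1.7746 ft and δ_{BB} = 0.026133 ft/kip.
Compatibility — the beam at B must follow the support down by 0.05 ft: δ_0 − R_B·δ_{BB} = 0.05, so R_B = (1.7746 − 0.05)/0.026133 = 65.99 kip.
Moment equilibrium about A: M_A = Σ(load moments about A) − R_B·L = 1832 − 65.99×14 = 908.1 kip·ft.

M_A = 908.1 kip·ft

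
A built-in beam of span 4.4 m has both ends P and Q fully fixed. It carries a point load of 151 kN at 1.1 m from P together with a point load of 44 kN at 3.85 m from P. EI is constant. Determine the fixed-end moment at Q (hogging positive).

M_Q = 49.67 kN·m

Take the two fixed-end moments M_P, M_Q as redundants; the released structure is the simple span PQ.
Simple-span end rotations at P and Q under the given loads:
  at P: point load 151 at a = 1.1: Pab(L + b)/(6LEI) = 159.9/EI
  at Q: point load 151 at a = 1.1: Pab(L + a)/(6LEI) = 114.2/EI
  at P: point load 44 at a = 3.85: Pab(L + b)/(6LEI) = 17.47/EI
  at Q: point load 44 at a = 3.85: Pab(L + a)/(6LEI) = 29.12/EI
  θ_P0 = 177.3/EI,  θ_Q0 = 143.3/EI
Flexibility coefficients: a unit moment at one end gives L/(3EI) there and L/(6EI) at the far end, so f₁₁ = f₂₂ = 1.467/EI and f₁₂ = f₂₁ = 0.7333/EI.
Compatibility — zero rotation at each built-in end:
  1.467 M_P + 0.7333 M_Q = 177.3
  0.7333 M_P + 1.467 M_Q = 143.3
Solving the pair gives M_P = 96.08 kN·m and M_Q = 49.67 kN·m (hogging).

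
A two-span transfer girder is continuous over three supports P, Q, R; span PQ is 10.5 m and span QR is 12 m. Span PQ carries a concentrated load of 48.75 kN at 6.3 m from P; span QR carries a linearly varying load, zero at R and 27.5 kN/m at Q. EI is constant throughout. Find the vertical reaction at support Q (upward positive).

Release continuity at Q by inserting a hinge; the redundant is the internal moment M_Q. The primary structure is two simply-supported spans PQ and QR.
End slopes at the hinge Q, treating each span as simply supported:
  span PQ: point load 48.75 at a = 6.3: Pab(L + a)/(6LEI) = 344/EI
  span QR: triangular load, peak 27.5: w₀L³/(45EI) = 1056/EI
  relative rotation θ_0 = (344 + 1056)/EI = 1400/EI
A unit hogging moment at Q produces rotation L₁/(3EI) + L₂/(3EI) = 7.5/EI.
Slope continuity at Q: θ_0 = M_Q·7.5/EI, so M_Q = 1400/7.5 = 186.7 kN·m (hogging).
Span PQ, ΣM about P with M_Q applied at Q: R_Q^{PQ}·10.5 = 307.1 + 186.7, so R_Q^{PQ} = 47.03 kN and R_P = 48.75 − 47.03 = 1.722 kN.
Span QR, ΣM about R: R_Q^{QR}·12 = 1320 + 186.7, so R_Q^{QR} = 125.6 kN and R_R = 165 − 125.6 = 39.44 kN.
R_Q = 47.03 + 125.6 = 172.6 kN.

R_Q = 172.6 kN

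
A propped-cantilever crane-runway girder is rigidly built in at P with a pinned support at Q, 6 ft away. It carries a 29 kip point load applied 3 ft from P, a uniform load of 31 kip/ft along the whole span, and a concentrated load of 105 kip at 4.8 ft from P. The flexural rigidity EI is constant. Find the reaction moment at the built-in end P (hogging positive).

M_P = 232.6 kip·ft

Choose R_Q as the redundant. The primary structure is the cantilever fixed at P.
Deflection at Q on the released cantilever, summing each load's contribution:
  point load 29 at a = 3: Pa²(3L − a)/(6EI) = 652.5/EI
  UDL 31: wL⁴/(8EI) = 5022/EI
  point load 105 at a = 4.8: Pa²(3L − a)/(6EI) = 5322/EI
  δ_0 = 10997/EI
Flexibility coefficient — unit upward force at Q: δ_{QQ} = L³/(3EI) = 72/EI.
The prop prevents deflection at Q: R_Q = δ_0/δ_{QQ} = 10997/72 = 152.7 kip.
Moment equilibrium about P: M_P = Σ(load moments about P) − R_Q·L = 1149 − 152.7×6 = 232.6 kip·ft.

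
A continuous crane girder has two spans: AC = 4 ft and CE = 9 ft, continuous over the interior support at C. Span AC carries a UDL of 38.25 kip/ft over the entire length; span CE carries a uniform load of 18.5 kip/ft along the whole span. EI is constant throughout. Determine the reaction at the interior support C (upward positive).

Insert a hinge at C; M_C is the redundant, and each span becomes simply supported.
Rotations at C on the released spans (each span's end-slope, ×1/EI):
  span AC: UDL 38.25: wL³/(24EI) = 102/EI
  span CE: UDL 18.5: wL³/(24EI) = 561.9/EI
  relative rotation θ_0 = (102 + 561.9)/EI = 663.9/EI
A unit hogging moment at C produces rotation L₁/(3EI) + L₂/(3EI) = 4.333/EI.
Compatibility: M_C·(L₁+L₂)/(3EI) = θ_0, giving M_C = 153.2 kip·ft (hogging).
Span AC, ΣM about A with M_C applied at C: R_C^{AC}·4 = 306 + 153.2, so R_C^{AC} = 114.8 kip and R_A = 153 − 114.8 = 38.2 kip.
Span CE, ΣM about E: R_C^{CE}·9 = 749.2 + 153.2, so R_C^{CE} = 100.3 kip and R_E = 166.5 − 100.3 = 66.23 kip.
R_C = 114.8 + 100.3 = 215.1 kip.

R_C = 215.1 kip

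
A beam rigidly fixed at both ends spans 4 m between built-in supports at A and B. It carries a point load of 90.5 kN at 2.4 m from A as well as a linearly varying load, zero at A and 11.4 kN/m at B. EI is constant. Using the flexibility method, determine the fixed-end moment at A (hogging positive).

Release both end moments; the primary structure is a simply-supported span AB with redundants M_A and M_B.
On the primary (simply-supported) span, the end slopes from the loading are:
  at A: point load 90.5 at a = 2.4: Pab(L + b)/(6LEI) = 81.09/EI
  at B: point load 90.5 at a = 2.4: Pab(L + a)/(6LEI) = 92.67/EI
  at A: triangular load, peak 11.4: 7w₀L³/(360EI) = 14.19/EI
  at B: triangular load, peak 11.4: w₀L³/(45EI) = 16.21/EI
  θ_A0 = 95.27/EI,  θ_B0 = 108.9/EI
Flexibility coefficients: a unit moment at one end gives L/(3EI) there and L/(6EI) at the far end, so f₁₁ = f₂₂ = 1.333/EI and f₁₂ = f₂₁ = 0.6667/EI.
Compatibility — zero rotation at each built-in end:
  1.333 M_A + 0.6667 M_B = 95.27
  0.6667 M_A + 1.333 M_B = 108.9
Solving the pair gives M_A = 40.83 kN·m and M_B = 61.25 kN·m (hogging).

M_A = 40.83 kN·m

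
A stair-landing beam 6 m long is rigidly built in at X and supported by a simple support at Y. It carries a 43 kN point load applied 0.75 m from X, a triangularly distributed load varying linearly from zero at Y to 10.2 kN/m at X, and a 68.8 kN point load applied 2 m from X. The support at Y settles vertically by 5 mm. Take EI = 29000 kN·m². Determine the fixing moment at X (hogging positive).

Choose R_Y as the redundant. The primary structure is the cantilever fixed at X.
Free-end deflection of the primary structure under the applied loading (downward +):
  point load 43 at a = 0.75: Pa²(3L − a)/(6EI) = 69.54/EI
  triangular load, peak 10.2 at the fixed end: w₀L⁴/(30EI) = 440.6/EI
  point load 68.8 at a = 2: Pa²(3L − a)/(6EI) = 733.9/EI
  δ_0 = 1244/EI
Tip deflection under a unit load at Y: L³/(3EI) = 72/EI.
With EI = 29000 kN·m²: δ_0 = 0.042898 m and δ_{YY} = 0.002483 m/kN.
Compatibility — the beam at Y must follow the support down by 0.005 m: δ_0 − R_Y·δ_{YY} = 0.005, so R_Y = (0.042898 − 0.005)/0.002483 = 15.26 kN.
Moment equilibrium about X: M_X = Σ(load moments about X) − R_Y·L = 231.1 − 15.26×6 = 139.5 kN·m.

M_X = 139.5 kN·m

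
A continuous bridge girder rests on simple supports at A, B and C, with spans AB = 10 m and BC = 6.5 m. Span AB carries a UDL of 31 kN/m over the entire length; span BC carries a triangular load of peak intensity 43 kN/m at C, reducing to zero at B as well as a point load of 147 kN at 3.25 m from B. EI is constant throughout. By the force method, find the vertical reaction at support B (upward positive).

R_B = 363.2 kN

Insert a hinge at B; M_B is the redundant, and each span becomes simply supported.
End slopes at the hinge B, treating each span as simply supported:
  span AB: UDL 31: wL³/(24EI) = 1292/EI
  span BC: triangular load, peak 43: 7w₀L³/(360EI) = 229.6/EI
  span BC: point load 147 at a = 3.25: Pab(L + b)/(6LEI) = 388.2/EI
  relative rotation θ_0 = (1292 + 617.8)/EI = 1909/EI
A unit hogging moment at B produces rotation L₁/(3EI) + L₂/(3EI) = 5.5/EI.
Compatibility: M_B·(L₁+L₂)/(3EI) = θ_0, giving M_B = 347.2 kN·m (hogging).
Span AB, ΣM about A with M_B applied at B: R_B^{AB}·10 = 1550 + 347.2, so R_B^{AB} = 189.7 kN and R_A = 310 − 189.7 = 120.3 kN.
Span BC, ΣM about C: R_B^{BC}·6.5 = 780.5 + 347.2, so R_B^{BC} = 173.5 kN and R_C = 286.8 − 173.5 = 113.3 kN.
R_B = 189.7 + 173.5 = 363.2 kN.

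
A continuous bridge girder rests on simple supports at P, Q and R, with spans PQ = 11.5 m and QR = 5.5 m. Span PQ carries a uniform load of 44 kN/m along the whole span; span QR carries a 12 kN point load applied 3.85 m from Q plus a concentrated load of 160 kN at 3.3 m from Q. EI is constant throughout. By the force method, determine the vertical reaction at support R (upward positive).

Take M_Q as the redundant. Released structure: two simple spans PQ and QR with a hinge at Q.
Rotations at Q on the released spans (each span's end-slope, ×1/EI):
  span PQ: UDL 44: wL³/(24EI) = 2788/EI
  span QR: point load 12 at a = 3.85: Pab(L + b)/(6LEI) = 16.52/EI
  span QR: point load 160 at a = 3.3: Pab(L + b)/(6LEI) = 271/EI
  relative rotation θ_0 = (2788 + 287.6)/EI = 3076/EI
A unit hogging moment at Q produces rotation L₁/(3EI) + L₂/(3EI) = 5.667/EI.
Compatibility: M_Q·(L₁+L₂)/(3EI) = θ_0, giving M_Q = 542.8 kN·m (hogging).
Span QR, ΣM about R: R_Q^{QR}·5.5 = 371.8 + 542.8, so R_Q^{QR} = 166.3 kN and R_R = 172 − 166.3 = 5.71 kN.

R_R = 5.71 kN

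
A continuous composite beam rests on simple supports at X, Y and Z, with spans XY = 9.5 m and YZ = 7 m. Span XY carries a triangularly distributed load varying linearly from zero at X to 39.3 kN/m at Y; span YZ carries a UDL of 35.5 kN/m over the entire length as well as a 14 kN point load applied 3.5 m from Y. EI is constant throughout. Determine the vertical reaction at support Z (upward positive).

R_Z = 97.51 kN

Insert a hinge at Y; M_Y is the redundant, and each span becomes simply supported.
End slopes at the hinge Y, treating each span as simply supported:
  span XY: triangular load, peak 39.3: w₀L³/(45EI) = 748.8/EI
  span YZ: UDL 35.5: wL³/(24EI) = 507.4/EI
  span YZ: point load 14 at a = 3.5: Pab(L + b)/(6LEI) = 42.88/EI
  relative rotation θ_0 = (748.8 + 550.2)/EI = 1299/EI
A unit hogging moment at Y produces rotation L₁/(3EI) + L₂/(3EI) = 5.5/EI.
Compatibility: M_Y·(L₁+L₂)/(3EI) = θ_0, giving M_Y = 236.2 kN·m (hogging).
Span YZ, ΣM about Z: R_Y^{YZ}·7 = 918.8 + 236.2, so R_Y^{YZ} = 165 kN and R_Z = 262.5 − 165 = 97.51 kN.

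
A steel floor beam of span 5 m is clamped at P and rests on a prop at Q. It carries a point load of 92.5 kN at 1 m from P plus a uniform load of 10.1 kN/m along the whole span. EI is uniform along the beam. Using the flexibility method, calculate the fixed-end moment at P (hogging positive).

Remove the prop at Q; the released (primary) structure is a cantilever built in at P.
Deflection at Q on the released cantilever, summing each load's contribution:
  point load 92.5 at a = 1: Pa²(3L − a)/(6EI) = 215.8/EI
  UDL 10.1: wL⁴/(8EI) = 789.1/EI
  δ_0 = 1005/EI
Flexibility coefficient — unit upward force at Q: δ_{QQ} = L³/(3EI) = 41.67/EI.
The prop prevents deflection at Q: R_Q = δ_0/δ_{QQ} = 1005/41.67 = 24.12 kN.
Moment equilibrium about P: M_P = Σ(load moments about P) − R_Q·L = 218.8 − 24.12×5 = 98.16 kN·m.

M_P = 98.16 kN·m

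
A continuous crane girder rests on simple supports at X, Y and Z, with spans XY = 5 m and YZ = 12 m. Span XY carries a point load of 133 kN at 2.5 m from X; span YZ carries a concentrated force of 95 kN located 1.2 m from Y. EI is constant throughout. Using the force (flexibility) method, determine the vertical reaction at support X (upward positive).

Release continuity at Y by inserting a hinge; the redundant is the internal moment M_Y. The primary structure is two simply-supported spans XY and YZ.
Rotations at Y on the released spans (each span's end-slope, ×1/EI):
  span XY: point load 133 at a = 2.5: Pab(L + a)/(6LEI) = 207.8/EI
  span YZ: point load 95 at a = 1.2: Pab(L + b)/(6LEI) = 389.9/EI
  relative rotation θ_0 = (207.8 + 389.9)/EI = 597.7/EI
A unit hogging moment at Y produces rotation L₁/(3EI) + L₂/(3EI) = 5.667/EI.
Compatibility: M_Y·(L₁+L₂)/(3EI) = θ_0, giving M_Y = 105.5 kN·m (hogging).
Span XY, ΣM about X with M_Y applied at Y: R_Y^{XY}·5 = 332.5 + 105.5, so R_Y^{XY} = 87.6 kN and R_X = 133 − 87.6 = 45.4 kN.

R_X = 45.4 kN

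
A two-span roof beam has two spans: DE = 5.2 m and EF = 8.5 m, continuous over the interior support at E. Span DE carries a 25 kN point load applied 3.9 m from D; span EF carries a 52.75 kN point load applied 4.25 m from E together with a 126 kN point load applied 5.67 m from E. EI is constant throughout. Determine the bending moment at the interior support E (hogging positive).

Take M_E as the redundant. Released structure: two simple spans DE and EF with a hinge at E.
Rotations at E on the released spans (each span's end-slope, ×1/EI):
  span DE: point load 25 at a = 3.9: Pab(L + a)/(6LEI) = 36.97/EI
  span EF: point load 52.75 at a = 4.25: Pab(L + b)/(6LEI) = 238.2/EI
  span EF: point load 126 at a = 5.67: Pab(L + b)/(6LEI) = 449.2/EI
  relative rotation θ_0 = (36.97 + 687.4)/EI = 724.3/EI
A unit hogging moment at E produces rotation L₁/(3EI) + L₂/(3EI) = 4.567/EI.
Slope continuity at E: θ_0 = M_E·4.567/EI, so M_E = 724.3/4.567 = 158.6 kN·m (hogging).

M_E = 158.6 kN·m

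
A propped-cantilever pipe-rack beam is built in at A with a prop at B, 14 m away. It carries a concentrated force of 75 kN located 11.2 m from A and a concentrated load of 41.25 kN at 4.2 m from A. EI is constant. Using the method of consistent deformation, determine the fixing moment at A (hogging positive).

M_A = 203.9 kN·m

Choose R_B as the redundant. The primary structure is the cantilever fixed at A.
Downward deflection at the released point B due to the loads:
  point load 75 at a = 11.2: Pa²(3L − a)/(6EI) = 48294/EI
  point load 41.25 at a = 4.2: Pa²(3L − a)/(6EI) = 4584/EI
  δ_0 = 52879/EI
Tip deflection under a unit load at B: L³/(3EI) = 914.7/EI.
The prop prevents deflection at B: R_B = δ_0/δ_{BB} = 52879/914.7 = 57.81 kN.
Moment equilibrium about A: M_A = Σ(load moments about A) − R_B·L = 1013 − 57.81×14 = 203.9 kN·m.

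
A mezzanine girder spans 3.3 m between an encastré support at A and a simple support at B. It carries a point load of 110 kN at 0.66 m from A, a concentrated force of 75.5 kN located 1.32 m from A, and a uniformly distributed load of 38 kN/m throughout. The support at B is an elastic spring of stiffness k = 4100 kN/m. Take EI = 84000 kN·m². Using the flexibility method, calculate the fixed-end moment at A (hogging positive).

Remove the prop at B; the released (primary) structure is a cantilever built in at A.
Primary-structure tip deflection at B by superposition:
  point load 110 at a = 0.66: Pa²(3L − a)/(6EI) = 73.79/EI
  point load 75.5 at a = 1.32: Pa²(3L − a)/(6EI) = 188.1/EI
  UDL 38: wL⁴/(8EI) = 563.3/EI
  δ_0 = 825.2/EI
Flexibility coefficient — unit upward force at B: δ_{BB} = L³/(3EI) = 11.98/EI.
With EI = 84000 kN·m²: δ_0 = 0.009824 m and δ_{BB} = 0.000143 m/kN.
Compatibility — the spring shortens by R_B/k under the reaction it provides: δ_0 − R_B·δ_{BB} = R_B/k. With 1/k = 0.000244 m/kN, R_B = δ_0 / (δ_{BB} + 1/k) = 0.009824 / (0.000143 + 0.000244) = 25.42 kN.
Moment equilibrium about A: M_A = Σ(load moments about A) − R_B·L = 379.2 − 25.42×3.3 = 295.3 kN·m.

M_A = 295.3 kN·m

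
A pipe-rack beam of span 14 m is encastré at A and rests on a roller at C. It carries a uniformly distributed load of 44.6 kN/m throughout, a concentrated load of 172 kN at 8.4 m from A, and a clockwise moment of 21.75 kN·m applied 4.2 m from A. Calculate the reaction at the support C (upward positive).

R_C = 309.6 kN

Release the roller at C. Primary structure: cantilever fixed at A.
Downward deflection at the released point C due to the loads:
  UDL 44.6: wL⁴/(8EI) = 214169/EI
  point load 172 at a = 8.4: Pa²(3L − a)/(6EI) = 67963/EI
  clockwise couple 21.75 at a = 4.2: M₀a(2L − a)/(2EI) = 1087/EI
  δ_0 = 283220/EI
Tip deflection under a unit load at C: L³/(3EI) = 914.7/EI.
Compatibility at C: δ_0 − R_C·δ_{CC} = 0, so R_C = 283220/914.7 = 309.6 kN.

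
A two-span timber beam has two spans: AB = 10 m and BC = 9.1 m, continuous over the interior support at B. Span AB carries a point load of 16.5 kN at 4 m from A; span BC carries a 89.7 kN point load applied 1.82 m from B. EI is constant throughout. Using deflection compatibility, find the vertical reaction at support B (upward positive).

R_B = 93.16 kN

Take M_B as the redundant. Released structure: two simple spans AB and BC with a hinge at B.
End slopes at the hinge B, treating each span as simply supported:
  span AB: point load 16.5 at a = 4: Pab(L + a)/(6LEI) = 92.4/EI
  span BC: point load 89.7 at a = 1.82: Pab(L + b)/(6LEI) = 356.5/EI
  relative rotation θ_0 = (92.4 + 356.5)/EI = 448.9/EI
A unit hogging moment at B produces rotation L₁/(3EI) + L₂/(3EI) = 6.367/EI.
Compatibility: M_B·(L₁+L₂)/(3EI) = θ_0, giving M_B = 70.52 kN·m (hogging).
Span AB, ΣM about A with M_B applied at B: R_B^{AB}·10 = 66 + 70.52, so R_B^{AB} = 13.65 kN and R_A = 16.5 − 13.65 = 2.848 kN.
Span BC, ΣM about C: R_B^{BC}·9.1 = 653 + 70.52, so R_B^{BC} = 79.51 kN and R_C = 89.7 − 79.51 = 10.19 kN.
R_B = 13.65 + 79.51 = 93.16 kN.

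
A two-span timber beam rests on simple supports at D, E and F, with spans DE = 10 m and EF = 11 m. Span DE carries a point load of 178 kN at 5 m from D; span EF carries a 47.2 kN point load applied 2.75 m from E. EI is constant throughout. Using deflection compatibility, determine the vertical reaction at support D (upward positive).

R_D = 68.65 kN

Take M_E as the redundant. Released structure: two simple spans DE and EF with a hinge at E.
Rotations at E on the released spans (each span's end-slope, ×1/EI):
  span DE: point load 178 at a = 5: Pab(L + a)/(6LEI) = 1112/EI
  span EF: point load 47.2 at a = 2.75: Pab(L + b)/(6LEI) = 312.3/EI
  relative rotation θ_0 = (1112 + 312.3)/EI = 1425/EI
A unit hogging moment at E produces rotation L₁/(3EI) + L₂/(3EI) = 7/EI.
Compatibility: M_E·(L₁+L₂)/(3EI) = θ_0, giving M_E = 203.5 kN·m (hogging).
Span DE, ΣM about D with M_E applied at E: R_E^{DE}·10 = 890 + 203.5, so R_E^{DE} = 109.4 kN and R_D = 178 − 109.4 = 68.65 kN.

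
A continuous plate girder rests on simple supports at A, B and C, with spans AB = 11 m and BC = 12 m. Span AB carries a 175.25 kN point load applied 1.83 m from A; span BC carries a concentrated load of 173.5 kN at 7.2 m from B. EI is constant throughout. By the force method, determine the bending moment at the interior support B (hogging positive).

M_B = 257.1 kN·m

Insert a hinge at B; M_B is the redundant, and each span becomes simply supported.
Rotations at B on the released spans (each span's end-slope, ×1/EI):
  span AB: point load 175.25 at a = 1.83: Pab(L + a)/(6LEI) = 571.7/EI
  span BC: point load 173.5 at a = 7.2: Pab(L + b)/(6LEI) = 1399/EI
  relative rotation θ_0 = (571.7 + 1399)/EI = 1971/EI
A unit hogging moment at B produces rotation L₁/(3EI) + L₂/(3EI) = 7.667/EI.
Slope continuity at B: θ_0 = M_B·7.667/EI, so M_B = 1971/7.667 = 257.1 kN·m (hogging).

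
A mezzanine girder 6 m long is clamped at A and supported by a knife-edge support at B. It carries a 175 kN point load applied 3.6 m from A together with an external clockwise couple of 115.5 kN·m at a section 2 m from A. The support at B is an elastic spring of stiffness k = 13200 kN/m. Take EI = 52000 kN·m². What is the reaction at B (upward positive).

R_B = 86.89 kN

Take the reaction at B as the redundant and release it; the primary structure is a cantilever fixed at A.
Downward deflection at the released point B due to the loads:
  point load 175 at a = 3.6: Pa²(3L − a)/(6EI) = 5443/EI
  clockwise couple 115.5 at a = 2: M₀a(2L − a)/(2EI) = 1155/EI
  δ_0 = 6598/EI
Flexibility coefficient — unit upward force at B: δ_{BB} = L³/(3EI) = 72/EI.
With EI = 52000 kN·m²: δ_0 = 0.12689 m and δ_{BB} = 0.001385 m/kN.
Compatibility — the spring shortens by R_B/k under the reaction it provides: δ_0 − R_B·δ_{BB} = R_B/k. With 1/k = 0.000076 m/kN, R_B = δ_0 / (δ_{BB} + 1/k) = 0.12689 / (0.001385 + 0.000076) = 86.89 kN.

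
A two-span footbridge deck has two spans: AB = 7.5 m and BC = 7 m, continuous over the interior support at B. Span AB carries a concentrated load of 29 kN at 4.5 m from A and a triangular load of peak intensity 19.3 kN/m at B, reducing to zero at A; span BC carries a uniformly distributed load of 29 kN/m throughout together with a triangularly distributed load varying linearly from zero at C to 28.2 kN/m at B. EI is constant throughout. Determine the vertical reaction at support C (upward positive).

R_C = 107.4 kN

Release continuity at B by inserting a hinge; the redundant is the internal moment M_B. The primary structure is two simply-supported spans AB and BC.
Rotations at B on the released spans (each span's end-slope, ×1/EI):
  span AB: point load 29 at a = 4.5: Pab(L + a)/(6LEI) = 104.4/EI
  span AB: triangular load, peak 19.3: w₀L³/(45EI) = 180.9/EI
  span BC: UDL 29: wL³/(24EI) = 414.5/EI
  span BC: triangular load, peak 28.2: w₀L³/(45EI) = 214.9/EI
  relative rotation θ_0 = (285.3 + 629.4)/EI = 914.7/EI
A unit hogging moment at B produces rotation L₁/(3EI) + L₂/(3EI) = 4.833/EI.
Slope continuity at B: θ_0 = M_B·4.833/EI, so M_B = 914.7/4.833 = 189.3 kN·m (hogging).
Span BC, ΣM about C: R_B^{BC}·7 = 1171 + 189.3, so R_B^{BC} = 194.3 kN and R_C = 301.7 − 194.3 = 107.4 kN.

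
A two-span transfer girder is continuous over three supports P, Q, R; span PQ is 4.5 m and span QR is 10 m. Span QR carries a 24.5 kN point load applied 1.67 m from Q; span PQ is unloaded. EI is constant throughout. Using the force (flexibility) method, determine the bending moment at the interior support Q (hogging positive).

Release continuity at Q by inserting a hinge; the redundant is the internal moment M_Q. The primary structure is two simply-supported spans PQ and QR.
Rotations at Q on the released spans (each span's end-slope, ×1/EI):
  span QR: point load 24.5 at a = 1.67: Pab(L + b)/(6LEI) = 104.1/EI
  relative rotation θ_0 = (0 + 104.1)/EI = 104.1/EI
A unit hogging moment at Q produces rotation L₁/(3EI) + L₂/(3EI) = 4.833/EI.
Slope continuity at Q: θ_0 = M_Q·4.833/EI, so M_Q = 104.1/4.833 = 21.54 kN·m (hogging).

M_Q = 21.54 kN·m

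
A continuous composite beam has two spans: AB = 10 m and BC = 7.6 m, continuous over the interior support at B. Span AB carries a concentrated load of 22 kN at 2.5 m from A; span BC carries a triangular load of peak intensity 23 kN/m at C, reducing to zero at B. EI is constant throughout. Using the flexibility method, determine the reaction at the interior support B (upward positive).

R_B = 45.78 kN

Insert a hinge at B; M_B is the redundant, and each span becomes simply supported.
End slopes at the hinge B, treating each span as simply supported:
  span AB: point load 22 at a = 2.5: Pab(L + a)/(6LEI) = 85.94/EI
  span BC: triangular load, peak 23: 7w₀L³/(360EI) = 196.3/EI
  relative rotation θ_0 = (85.94 + 196.3)/EI = 282.3/EI
A unit hogging moment at B produces rotation L₁/(3EI) + L₂/(3EI) = 5.867/EI.
Slope continuity at B: θ_0 = M_B·5.867/EI, so M_B = 282.3/5.867 = 48.11 kN·m (hogging).
Span AB, ΣM about A with M_B applied at B: R_B^{AB}·10 = 55 + 48.11, so R_B^{AB} = 10.31 kN and R_A = 22 − 10.31 = 11.69 kN.
Span BC, ΣM about C: R_B^{BC}·7.6 = 221.4 + 48.11, so R_B^{BC} = 35.46 kN and R_C = 87.4 − 35.46 = 51.94 kN.
R_B = 10.31 + 35.46 = 45.78 kN.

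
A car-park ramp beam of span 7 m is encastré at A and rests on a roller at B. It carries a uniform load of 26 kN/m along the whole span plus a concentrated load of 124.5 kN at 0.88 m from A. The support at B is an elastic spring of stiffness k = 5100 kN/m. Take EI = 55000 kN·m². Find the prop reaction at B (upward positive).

R_B = 64.95 kN

Take the reaction at B as the redundant and release it; the primary structure is a cantilever fixed at A.
Downward deflection at the released point B due to the loads:
  UDL 26: wL⁴/(8EI) = 7803/EI
  point load 124.5 at a = 0.88: Pa²(3L − a)/(6EI) = 323.3/EI
  δ_0 = 8127/EI
Tip deflection under a unit load at B: L³/(3EI) = 114.3/EI.
With EI = 55000 kN·m²: δ_0 = 0.14776 m and δ_{BB} = 0.002079 m/kN.
Compatibility — the spring shortens by R_B/k under the reaction it provides: δ_0 − R_B·δ_{BB} = R_B/k. With 1/k = 0.000196 m/kN, R_B = δ_0 / (δ_{BB} + 1/k) = 0.14776 / (0.002079 + 0.000196) = 64.95 kN.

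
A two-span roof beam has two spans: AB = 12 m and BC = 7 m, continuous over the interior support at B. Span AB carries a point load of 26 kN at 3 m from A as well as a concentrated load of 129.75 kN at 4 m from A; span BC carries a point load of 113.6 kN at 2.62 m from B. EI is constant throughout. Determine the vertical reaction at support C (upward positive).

Insert a hinge at B; M_B is the redundant, and each span becomes simply supported.
Rotations at B on the released spans (each span's end-slope, ×1/EI):
  span AB: point load 26 at a = 3: Pab(L + a)/(6LEI) = 146.2/EI
  span AB: point load 129.75 at a = 4: Pab(L + a)/(6LEI) = 922.7/EI
  span BC: point load 113.6 at a = 2.62: Pab(L + b)/(6LEI) = 353.2/EI
  relative rotation θ_0 = (1069 + 353.2)/EI = 1422/EI
A unit hogging moment at B produces rotation L₁/(3EI) + L₂/(3EI) = 6.333/EI.
Compatibility: M_B·(L₁+L₂)/(3EI) = θ_0, giving M_B = 224.5 kN·m (hogging).
Span BC, ΣM about C: R_B^{BC}·7 = 497.6 + 224.5, so R_B^{BC} = 103.2 kN and R_C = 113.6 − 103.2 = 10.44 kN.

R_C = 10.44 kN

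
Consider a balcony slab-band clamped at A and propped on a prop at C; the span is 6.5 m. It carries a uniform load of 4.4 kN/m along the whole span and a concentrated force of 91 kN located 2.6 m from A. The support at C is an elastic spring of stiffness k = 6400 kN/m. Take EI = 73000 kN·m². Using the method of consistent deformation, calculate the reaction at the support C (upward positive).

Release the roller at C. Primary structure: cantilever fixed at A.
Free-end deflection of the primary structure under the applied loading (downward +):
  UDL 4.4: wL⁴/(8EI) = 981.8/EI
  point load 91 at a = 2.6: Pa²(3L − a)/(6EI) = 1733/EI
  δ_0 = 2714/EI
Tip deflection under a unit load at C: L³/(3EI) = 91.54/EI.
With EI = 73000 kN·m²: δ_0 = 0.037185 m and δ_{CC} = 0.001254 m/kN.
Compatibility — the spring shortens by R_C/k under the reaction it provides: δ_0 − R_C·δ_{CC} = R_C/k. With 1/k = 0.000156 m/kN, R_C = δ_0 / (δ_{CC} + 1/k) = 0.037185 / (0.001254 + 0.000156) = 26.37 kN.

R_C = 26.37 kN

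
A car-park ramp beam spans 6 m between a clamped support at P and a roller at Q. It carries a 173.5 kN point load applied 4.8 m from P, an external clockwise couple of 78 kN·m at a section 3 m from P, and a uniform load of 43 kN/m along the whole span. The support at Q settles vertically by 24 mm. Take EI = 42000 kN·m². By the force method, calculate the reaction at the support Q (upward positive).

R_Q = 219.5 kN

Choose R_Q as the redundant. The primary structure is the cantilever fixed at P.
Free-end deflection of the primary structure under the applied loading (downward +):
  point load 173.5 at a = 4.8: Pa²(3L − a)/(6EI) = 8794/EI
  clockwise couple 78 at a = 3: M₀a(2L − a)/(2EI) = 1053/EI
  UDL 43: wL⁴/(8EI) = 6966/EI
  δ_0 = 16813/EI
Flexibility coefficient — unit upward force at Q: δ_{QQ} = L³/(3EI) = 72/EI.
With EI = 42000 kN·m²: δ_0 = 0.40032 m and δ_{QQ} = 0.001714 m/kN.
Compatibility — the beam at Q must follow the support down by 0.024 m: δ_0 − R_Q·δ_{QQ} = 0.024, so R_Q = (0.40032 − 0.024)/0.001714 = 219.5 kN.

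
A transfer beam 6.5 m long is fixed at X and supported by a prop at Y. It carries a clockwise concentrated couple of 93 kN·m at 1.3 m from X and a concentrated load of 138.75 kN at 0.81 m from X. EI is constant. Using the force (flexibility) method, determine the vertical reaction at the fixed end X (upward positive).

Remove the prop at Y; the released (primary) structure is a cantilever built in at X.
Free-end deflection of the primary structure under the applied loading (downward +):
  clockwise couple 93 at a = 1.3: M₀a(2L − a)/(2EI) = 707.3/EI
  point load 138.75 at a = 0.81: Pa²(3L − a)/(6EI) = 283.6/EI
  δ_0 = 990.8/EI
Flexibility coefficient — unit upward force at Y: δ_{YY} = L³/(3EI) = 91.54/EI.
Compatibility at Y: δ_0 − R_Y·δ_{YY} = 0, so R_Y = 990.8/91.54 = 10.82 kN.
Vertical equilibrium: R_X = ΣP − R_Y = 138.8 − 10.82 = 127.9 kN.

R_X = 127.9 kN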